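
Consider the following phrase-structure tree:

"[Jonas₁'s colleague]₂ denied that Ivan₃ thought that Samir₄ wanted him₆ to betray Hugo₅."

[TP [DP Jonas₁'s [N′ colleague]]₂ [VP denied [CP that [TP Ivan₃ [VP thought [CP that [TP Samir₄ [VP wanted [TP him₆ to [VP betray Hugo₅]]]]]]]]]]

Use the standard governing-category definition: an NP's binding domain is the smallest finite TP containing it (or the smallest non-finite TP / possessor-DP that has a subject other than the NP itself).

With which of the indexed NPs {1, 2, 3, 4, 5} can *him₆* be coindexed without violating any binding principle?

*him* is a pronoun, so Principle B applies: it must be free in its binding domain.
Binding domain of *him₆*: the embedded TP, whose subject is Samir₄.
*Jonas₁* and the pronoun do not c-command one another → neither Principle B nor Principle C is at stake; coindexation permitted.
*[Jonas₁'s colleague]₂* c-commands the pronoun but from outside its binding domain, and is not c-commanded by it → coindexation permitted.
*Ivan₃* c-commands the pronoun but from outside its binding domain, and is not c-commanded by it → coindexation permitted.
*Samir₄* c-commands the pronoun within its binding domain → coindexation would violate Principle B.
*Hugo₅*: the pronoun c-commands this R-expression → coindexation would violate Principle C on *Hugo₅*.

{1, 2, 3}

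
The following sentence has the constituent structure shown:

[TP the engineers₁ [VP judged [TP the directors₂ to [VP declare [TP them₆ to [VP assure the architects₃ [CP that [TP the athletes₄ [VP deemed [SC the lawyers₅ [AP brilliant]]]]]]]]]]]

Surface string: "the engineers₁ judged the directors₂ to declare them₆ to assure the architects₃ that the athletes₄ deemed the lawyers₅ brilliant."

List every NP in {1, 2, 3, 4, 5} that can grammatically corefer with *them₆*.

*them* is a pronoun, so Principle B applies: it must be free in its binding domain.
Binding domain of *them₆*: the embedded TP, whose subject is the directors₂.
*the engineers₁* c-commands the pronoun but from outside its binding domain, and is not c-commanded by it → coindexation permitted.
*the directors₂* c-commands the pronoun within its binding domain → coindexation would violate Principle B.
*the architects₃*: the pronoun c-commands this R-expression → coindexation would violate Principle C on *the architects₃*.
*the athletes₄*: the pronoun c-commands this R-expression → coindexation would violate Principle C on *the athletes₄*.
*the lawyers₅*: the pronoun c-commands this R-expression → coindexation would violate Principle C on *the lawyers₅*.

{1}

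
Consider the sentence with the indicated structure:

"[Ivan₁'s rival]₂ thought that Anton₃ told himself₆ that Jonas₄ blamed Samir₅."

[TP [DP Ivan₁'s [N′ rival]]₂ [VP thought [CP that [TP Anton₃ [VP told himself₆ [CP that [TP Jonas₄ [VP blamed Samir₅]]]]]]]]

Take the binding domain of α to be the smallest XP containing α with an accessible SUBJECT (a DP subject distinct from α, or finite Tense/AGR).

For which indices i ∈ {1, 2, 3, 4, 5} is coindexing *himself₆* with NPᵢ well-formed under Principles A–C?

{3}

*himself* is an anaphor, so Principle A applies: it must be bound in its binding domain.
Binding domain of *himself₆*: the embedded TP, whose subject is Anton₃.
*Ivan₁* does not c-command the anaphor → cannot bind it.
*[Ivan₁'s rival]₂* c-commands the anaphor but is outside its binding domain → cannot satisfy Principle A.
*Anton₃* c-commands the anaphor within its binding domain → licit binder.
*Jonas₄* does not c-command the anaphor → cannot bind it.
*Samir₅* does not c-command the anaphor → cannot bind it.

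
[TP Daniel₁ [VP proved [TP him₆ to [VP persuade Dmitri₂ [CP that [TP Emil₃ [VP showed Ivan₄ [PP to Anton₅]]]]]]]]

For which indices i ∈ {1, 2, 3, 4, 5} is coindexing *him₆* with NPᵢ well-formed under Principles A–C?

*him* is a pronoun, so Principle B applies: it must be free in its binding domain.
Binding domain of *him₆*: the matrix TP, whose subject is Daniel₁.
*Daniel₁* c-commands the pronoun within its binding domain → coindexation would violate Principle B.
*Dmitri₂*: the pronoun c-commands this R-expression → coindexation would violate Principle C on *Dmitri₂*.
*Emil₃*: the pronoun c-commands this R-expression → coindexation would violate Principle C on *Emil₃*.
*Ivan₄*: the pronoun c-commands this R-expression → coindexation would violate Principle C on *Ivan₄*.
*Anton₅*: the pronoun c-commands this R-expression → coindexation would violate Principle C on *Anton₅*.

none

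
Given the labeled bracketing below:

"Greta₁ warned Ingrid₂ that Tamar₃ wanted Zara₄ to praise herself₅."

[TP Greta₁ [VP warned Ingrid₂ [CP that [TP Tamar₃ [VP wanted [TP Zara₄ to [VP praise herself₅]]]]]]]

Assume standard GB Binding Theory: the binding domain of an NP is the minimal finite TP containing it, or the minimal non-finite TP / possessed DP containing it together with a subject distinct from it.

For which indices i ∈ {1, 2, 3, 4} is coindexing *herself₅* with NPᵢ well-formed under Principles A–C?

*herself* is an anaphor, so Principle A applies: it must be bound in its binding domain.
Binding domain of *herself₅*: the embedded TP, whose subject is Zara₄.
*Greta₁* c-commands the anaphor but is outside its binding domain → cannot satisfy Principle A.
*Ingrid₂* c-commands the anaphor but is outside its binding domain → cannot satisfy Principle A.
*Tamar₃* c-commands the anaphor but is outside its binding domain → cannot satisfy Principle A.
*Zara₄* c-commands the anaphor within its binding domain → licit binder.

{4}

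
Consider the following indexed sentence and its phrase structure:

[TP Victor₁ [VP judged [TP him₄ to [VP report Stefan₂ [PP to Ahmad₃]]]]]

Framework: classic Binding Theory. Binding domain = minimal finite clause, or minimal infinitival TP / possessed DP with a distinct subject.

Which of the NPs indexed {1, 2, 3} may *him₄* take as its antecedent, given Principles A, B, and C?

*him* is a pronoun, so Principle B applies: it must be free in its binding domain.
Binding domain of *him₄*: the matrix TP, whose subject is Victor₁.
*Victor₁* c-commands the pronoun within its binding domain → coindexation would violate Principle B.
*Stefan₂*: the pronoun c-commands this R-expression → coindexation would violate Principle C on *Stefan₂*.
*Ahmad₃*: the pronoun c-commands this R-expression → coindexation would violate Principle C on *Ahmad₃*.

none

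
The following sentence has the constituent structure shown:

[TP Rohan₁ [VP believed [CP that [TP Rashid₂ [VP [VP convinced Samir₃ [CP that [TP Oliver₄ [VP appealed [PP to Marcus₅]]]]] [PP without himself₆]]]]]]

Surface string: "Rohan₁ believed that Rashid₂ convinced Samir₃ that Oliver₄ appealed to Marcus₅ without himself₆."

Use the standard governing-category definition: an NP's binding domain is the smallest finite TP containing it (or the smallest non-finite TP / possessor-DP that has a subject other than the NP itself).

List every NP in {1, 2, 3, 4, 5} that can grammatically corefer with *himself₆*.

*himself* is an anaphor, so Principle A applies: it must be bound in its binding domain.
Binding domain of *himself₆*: the embedded TP, whose subject is Rashid₂.
*Rohan₁* c-commands the anaphor but is outside its binding domain → cannot satisfy Principle A.
*Rashid₂* c-commands the anaphor within its binding domain → licit binder.
*Samir₃* does not c-command the anaphor → cannot bind it.
*Oliver₄* does not c-command the anaphor → cannot bind it.
*Marcus₅* does not c-command the anaphor → cannot bind it.

{2}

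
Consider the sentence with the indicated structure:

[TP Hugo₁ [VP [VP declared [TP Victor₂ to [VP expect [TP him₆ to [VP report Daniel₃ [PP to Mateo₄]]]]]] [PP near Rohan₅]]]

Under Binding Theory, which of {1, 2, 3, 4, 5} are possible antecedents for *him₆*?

*him* is a pronoun, so Principle B applies: it must be free in its binding domain.
Binding domain of *him₆*: the embedded TP, whose subject is Victor₂.
*Hugo₁* c-commands the pronoun but from outside its binding domain, and is not c-commanded by it → coindexation permitted.
*Victor₂* c-commands the pronoun within its binding domain → coindexation would violate Principle B.
*Daniel₃*: the pronoun c-commands this R-expression → coindexation would violate Principle C on *Daniel₃*.
*Mateo₄*: the pronoun c-commands this R-expression → coindexation would violate Principle C on *Mateo₄*.
*Rohan₅* and the pronoun do not c-command one another → neither Principle B nor Principle C is at stake; coindexation permitted.

{1, 5}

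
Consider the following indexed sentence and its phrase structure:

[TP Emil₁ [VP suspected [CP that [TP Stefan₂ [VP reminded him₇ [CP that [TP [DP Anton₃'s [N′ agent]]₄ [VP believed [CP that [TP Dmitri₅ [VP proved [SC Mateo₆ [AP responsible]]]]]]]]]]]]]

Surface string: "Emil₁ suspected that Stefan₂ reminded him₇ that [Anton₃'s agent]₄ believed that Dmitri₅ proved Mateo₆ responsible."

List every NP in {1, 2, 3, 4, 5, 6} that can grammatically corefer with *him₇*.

{1}

*him* is a pronoun, so Principle B applies: it must be free in its binding domain.
Binding domain of *him₇*: the embedded TP, whose subject is Stefan₂.
*Emil₁* c-commands the pronoun but from outside its binding domain, and is not c-commanded by it → coindexation permitted.
*Stefan₂* c-commands the pronoun within its binding domain → coindexation would violate Principle B.
*Anton₃*: the pronoun c-commands this R-expression → coindexation would violate Principle C on *Anton₃*.
*[Anton₃'s agent]₄*: the pronoun c-commands this R-expression → coindexation would violate Principle C on *[Anton₃'s agent]₄*.
*Dmitri₅*: the pronoun c-commands this R-expression → coindexation would violate Principle C on *Dmitri₅*.
*Mateo₆*: the pronoun c-commands this R-expression → coindexation would violate Principle C on *Mateo₆*.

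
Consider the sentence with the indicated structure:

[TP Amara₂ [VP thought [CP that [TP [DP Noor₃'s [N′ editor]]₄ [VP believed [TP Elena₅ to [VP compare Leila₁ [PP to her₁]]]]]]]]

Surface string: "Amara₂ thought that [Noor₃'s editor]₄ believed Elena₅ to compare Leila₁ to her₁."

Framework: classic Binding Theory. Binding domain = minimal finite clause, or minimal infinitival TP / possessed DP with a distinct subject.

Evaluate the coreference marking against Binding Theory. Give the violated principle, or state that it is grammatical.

Principle B

The two coindexed NPs are *Leila₁* and *her₁*.
*her₁* is a pronoun. Its binding domain is the embedded TP, whose subject is Elena₅.
*Leila₁* c-commands it within that domain and carries the same index.
The pronoun is locally bound → Principle B violation.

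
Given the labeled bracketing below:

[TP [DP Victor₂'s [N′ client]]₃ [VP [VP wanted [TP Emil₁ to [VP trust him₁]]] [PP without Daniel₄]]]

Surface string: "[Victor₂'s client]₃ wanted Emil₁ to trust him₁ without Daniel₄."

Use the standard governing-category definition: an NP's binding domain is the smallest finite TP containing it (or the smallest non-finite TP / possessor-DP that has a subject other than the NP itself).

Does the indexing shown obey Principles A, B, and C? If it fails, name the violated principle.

The two coindexed NPs are *Emil₁* and *him₁*.
*him₁* is a pronoun. Its binding domain is the embedded TP, whose subject is Emil₁.
*Emil₁* c-commands it within that domain and carries the same index.
The pronoun is locally bound → Principle B violation.

Principle B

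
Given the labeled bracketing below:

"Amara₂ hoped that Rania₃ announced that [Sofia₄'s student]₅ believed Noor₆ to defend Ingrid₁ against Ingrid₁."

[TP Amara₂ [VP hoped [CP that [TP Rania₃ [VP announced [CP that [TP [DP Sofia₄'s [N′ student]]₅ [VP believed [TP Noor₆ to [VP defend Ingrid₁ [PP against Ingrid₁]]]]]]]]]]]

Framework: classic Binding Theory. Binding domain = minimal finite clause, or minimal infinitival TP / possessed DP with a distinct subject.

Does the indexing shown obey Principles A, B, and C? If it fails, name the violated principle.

The two coindexed NPs are *Ingrid₁* (the higher occurrence) and *Ingrid₁* (the lower occurrence).
*Ingrid₁* (the lower occurrence) is an R-expression. Principle C requires it to be free everywhere.
*Ingrid₁* (the higher occurrence) c-commands it and carries the same index.
The R-expression is bound → Principle C violation.

Principle C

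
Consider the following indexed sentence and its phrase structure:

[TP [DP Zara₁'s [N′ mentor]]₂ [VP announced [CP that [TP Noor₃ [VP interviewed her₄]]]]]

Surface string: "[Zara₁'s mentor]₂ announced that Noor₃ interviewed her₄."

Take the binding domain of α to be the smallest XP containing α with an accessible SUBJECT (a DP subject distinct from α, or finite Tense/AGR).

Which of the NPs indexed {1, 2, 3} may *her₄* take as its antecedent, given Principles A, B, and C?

*her* is a pronoun, so Principle B applies: it must be free in its binding domain.
Binding domain of *her₄*: the embedded TP, whose subject is Noor₃.
*Zara₁* and the pronoun do not c-command one another → neither Principle B nor Principle C is at stake; coindexation permitted.
*[Zara₁'s mentor]₂* c-commands the pronoun but from outside its binding domain, and is not c-commanded by it → coindexation permitted.
*Noor₃* c-commands the pronoun within its binding domain → coindexation would violate Principle B.

{1, 2}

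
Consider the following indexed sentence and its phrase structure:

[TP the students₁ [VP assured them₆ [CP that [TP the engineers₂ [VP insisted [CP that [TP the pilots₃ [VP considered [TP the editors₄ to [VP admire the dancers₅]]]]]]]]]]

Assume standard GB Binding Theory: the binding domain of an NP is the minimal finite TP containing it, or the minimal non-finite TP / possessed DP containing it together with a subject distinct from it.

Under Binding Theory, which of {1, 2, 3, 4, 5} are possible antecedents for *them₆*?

*them* is a pronoun, so Principle B applies: it must be free in its binding domain.
Binding domain of *them₆*: the matrix TP, whose subject is the students₁.
*the students₁* c-commands the pronoun within its binding domain → coindexation would violate Principle B.
*the engineers₂*: the pronoun c-commands this R-expression → coindexation would violate Principle C on *the engineers₂*.
*the pilots₃*: the pronoun c-commands this R-expression → coindexation would violate Principle C on *the pilots₃*.
*the editors₄*: the pronoun c-commands this R-expression → coindexation would violate Principle C on *the editors₄*.
*the dancers₅*: the pronoun c-commands this R-expression → coindexation would violate Principle C on *the dancers₅*.

none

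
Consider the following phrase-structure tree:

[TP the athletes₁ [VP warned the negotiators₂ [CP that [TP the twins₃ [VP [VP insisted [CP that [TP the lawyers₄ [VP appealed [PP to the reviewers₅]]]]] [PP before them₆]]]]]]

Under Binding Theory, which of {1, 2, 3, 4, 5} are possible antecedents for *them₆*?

{1, 2, 4, 5}

*them* is a pronoun, so Principle B applies: it must be free in its binding domain.
Binding domain of *them₆*: the embedded TP, whose subject is the twins₃.
*the athletes₁* c-commands the pronoun but from outside its binding domain, and is not c-commanded by it → coindexation permitted.
*the negotiators₂* c-commands the pronoun but from outside its binding domain, and is not c-commanded by it → coindexation permitted.
*the twins₃* c-commands the pronoun within its binding domain → coindexation would violate Principle B.
*the lawyers₄* and the pronoun do not c-command one another → neither Principle B nor Principle C is at stake; coindexation permitted.
*the reviewers₅* and the pronoun do not c-command one another → neither Principle B nor Principle C is at stake; coindexation permitted.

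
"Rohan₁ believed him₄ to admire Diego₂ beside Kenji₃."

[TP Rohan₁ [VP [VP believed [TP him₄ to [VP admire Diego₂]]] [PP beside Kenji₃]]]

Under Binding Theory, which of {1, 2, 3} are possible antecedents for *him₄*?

*him* is a pronoun, so Principle B applies: it must be free in its binding domain.
Binding domain of *him₄*: the matrix TP, whose subject is Rohan₁.
*Rohan₁* c-commands the pronoun within its binding domain → coindexation would violate Principle B.
*Diego₂*: the pronoun c-commands this R-expression → coindexation would violate Principle C on *Diego₂*.
*Kenji₃* and the pronoun do not c-command one another → neither Principle B nor Principle C is at stake; coindexation permitted.

{3}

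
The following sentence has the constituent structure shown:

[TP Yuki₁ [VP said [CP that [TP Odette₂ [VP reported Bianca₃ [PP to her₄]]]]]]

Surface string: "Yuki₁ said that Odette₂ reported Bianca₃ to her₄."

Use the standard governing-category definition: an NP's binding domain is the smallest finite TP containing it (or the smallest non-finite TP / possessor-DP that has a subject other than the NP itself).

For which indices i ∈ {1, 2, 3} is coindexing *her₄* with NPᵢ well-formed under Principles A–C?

*her* is a pronoun, so Principle B applies: it must be free in its binding domain.
Binding domain of *her₄*: the embedded TP, whose subject is Odette₂.
*Yuki₁* c-commands the pronoun but from outside its binding domain, and is not c-commanded by it → coindexation permitted.
*Odette₂* c-commands the pronoun within its binding domain → coindexation would violate Principle B.
*Bianca₃* c-commands the pronoun within its binding domain → coindexation would violate Principle B.

{1}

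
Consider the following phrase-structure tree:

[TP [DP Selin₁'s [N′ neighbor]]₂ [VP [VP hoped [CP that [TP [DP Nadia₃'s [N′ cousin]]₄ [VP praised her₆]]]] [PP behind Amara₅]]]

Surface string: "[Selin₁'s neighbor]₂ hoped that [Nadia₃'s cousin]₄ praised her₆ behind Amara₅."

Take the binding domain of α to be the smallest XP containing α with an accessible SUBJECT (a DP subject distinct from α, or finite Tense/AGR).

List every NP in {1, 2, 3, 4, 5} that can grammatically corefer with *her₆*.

{1, 2, 3, 5}

*her* is a pronoun, so Principle B applies: it must be free in its binding domain.
Binding domain of *her₆*: the embedded TP, whose subject is [Nadia₃'s cousin]₄.
*Selin₁* and the pronoun do not c-command one another → neither Principle B nor Principle C is at stake; coindexation permitted.
*[Selin₁'s neighbor]₂* c-commands the pronoun but from outside its binding domain, and is not c-commanded by it → coindexation permitted.
*Nadia₃* and the pronoun do not c-command one another → neither Principle B nor Principle C is at stake; coindexation permitted.
*[Nadia₃'s cousin]₄* c-commands the pronoun within its binding domain → coindexation would violate Principle B.
*Amara₅* and the pronoun do not c-command one another → neither Principle B nor Principle C is at stake; coindexation permitted.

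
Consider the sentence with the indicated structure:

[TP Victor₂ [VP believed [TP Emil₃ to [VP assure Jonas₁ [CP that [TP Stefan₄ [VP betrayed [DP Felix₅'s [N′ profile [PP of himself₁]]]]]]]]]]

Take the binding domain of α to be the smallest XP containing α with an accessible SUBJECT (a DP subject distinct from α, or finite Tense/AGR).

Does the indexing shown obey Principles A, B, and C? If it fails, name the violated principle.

The two coindexed NPs are *Jonas₁* and *himself₁*.
*himself₁* is an anaphor. Principle A requires it to be bound within its binding domain — the possessed DP, whose subject is Felix₅.
Within that domain it is c-commanded by *Felix₅*, which does not share its index.
*Jonas₁* does c-command the anaphor, but from outside its binding domain.
The anaphor is unbound in its domain → Principle A violation.

Principle A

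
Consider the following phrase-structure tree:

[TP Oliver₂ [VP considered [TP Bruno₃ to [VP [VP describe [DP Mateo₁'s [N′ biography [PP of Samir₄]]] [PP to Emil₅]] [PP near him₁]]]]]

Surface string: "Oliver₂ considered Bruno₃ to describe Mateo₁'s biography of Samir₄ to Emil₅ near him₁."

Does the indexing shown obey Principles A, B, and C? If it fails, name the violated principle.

The two coindexed NPs are *Mateo₁* and *him₁*.
*him₁* is a pronoun; its binding domain is the embedded TP, whose subject is Bruno₃. Within that domain it is c-commanded only by *Bruno₃*, which carries a different index — the pronoun is free locally, so Principle B holds.
*Mateo₁* is an R-expression; *him₁* does not c-command it, and no other NP shares its index, so Principle C is satisfied.
All principles are respected.

grammatical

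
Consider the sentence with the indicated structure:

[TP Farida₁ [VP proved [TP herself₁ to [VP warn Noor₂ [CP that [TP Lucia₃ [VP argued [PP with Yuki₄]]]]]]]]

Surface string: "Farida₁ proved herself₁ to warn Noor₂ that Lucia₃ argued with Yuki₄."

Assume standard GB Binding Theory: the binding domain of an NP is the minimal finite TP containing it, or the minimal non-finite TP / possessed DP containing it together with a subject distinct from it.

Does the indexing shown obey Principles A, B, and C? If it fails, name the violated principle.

The two coindexed NPs are *Farida₁* and *herself₁*.
*herself₁* is an anaphor; its binding domain is the matrix TP, whose subject is Farida₁. *Farida₁* c-commands it within that domain and shares its index, so Principle A is satisfied.
*Farida₁* is an R-expression; *herself₁* does not c-command it, and no other NP shares its index, so Principle C is satisfied.
All principles are respected.

grammatical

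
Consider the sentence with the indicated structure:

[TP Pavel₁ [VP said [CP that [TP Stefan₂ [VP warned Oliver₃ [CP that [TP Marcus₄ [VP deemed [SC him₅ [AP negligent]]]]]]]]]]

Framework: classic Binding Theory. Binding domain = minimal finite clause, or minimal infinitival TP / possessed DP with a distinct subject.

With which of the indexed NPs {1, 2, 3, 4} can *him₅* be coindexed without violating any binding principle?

*him* is a pronoun, so Principle B applies: it must be free in its binding domain.
Binding domain of *him₅*: the embedded TP, whose subject is Marcus₄.
*Pavel₁* c-commands the pronoun but from outside its binding domain, and is not c-commanded by it → coindexation permitted.
*Stefan₂* c-commands the pronoun but from outside its binding domain, and is not c-commanded by it → coindexation permitted.
*Oliver₃* c-commands the pronoun but from outside its binding domain, and is not c-commanded by it → coindexation permitted.
*Marcus₄* c-commands the pronoun within its binding domain → coindexation would violate Principle B.

{1, 2, 3}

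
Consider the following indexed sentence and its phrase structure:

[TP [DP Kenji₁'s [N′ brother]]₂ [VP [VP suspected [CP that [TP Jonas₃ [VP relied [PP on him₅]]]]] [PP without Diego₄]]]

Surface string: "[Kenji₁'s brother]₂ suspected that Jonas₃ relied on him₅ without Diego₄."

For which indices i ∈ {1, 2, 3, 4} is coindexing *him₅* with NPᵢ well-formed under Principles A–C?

{1, 2, 4}

*him* is a pronoun, so Principle B applies: it must be free in its binding domain.
Binding domain of *him₅*: the embedded TP, whose subject is Jonas₃.
*Kenji₁* and the pronoun do not c-command one another → neither Principle B nor Principle C is at stake; coindexation permitted.
*[Kenji₁'s brother]₂* c-commands the pronoun but from outside its binding domain, and is not c-commanded by it → coindexation permitted.
*Jonas₃* c-commands the pronoun within its binding domain → coindexation would violate Principle B.
*Diego₄* and the pronoun do not c-command one another → neither Principle B nor Principle C is at stake; coindexation permitted.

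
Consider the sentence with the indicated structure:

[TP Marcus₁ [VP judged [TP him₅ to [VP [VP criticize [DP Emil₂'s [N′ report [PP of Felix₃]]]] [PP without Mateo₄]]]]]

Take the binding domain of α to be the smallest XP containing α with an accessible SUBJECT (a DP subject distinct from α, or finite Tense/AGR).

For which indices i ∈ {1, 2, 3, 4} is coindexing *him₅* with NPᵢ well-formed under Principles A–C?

none

*him* is a pronoun, so Principle B applies: it must be free in its binding domain.
Binding domain of *him₅*: the matrix TP, whose subject is Marcus₁.
*Marcus₁* c-commands the pronoun within its binding domain → coindexation would violate Principle B.
*Emil₂*: the pronoun c-commands this R-expression → coindexation would violate Principle C on *Emil₂*.
*Felix₃*: the pronoun c-commands this R-expression → coindexation would violate Principle C on *Felix₃*.
*Mateo₄*: the pronoun c-commands this R-expression → coindexation would violate Principle C on *Mateo₄*.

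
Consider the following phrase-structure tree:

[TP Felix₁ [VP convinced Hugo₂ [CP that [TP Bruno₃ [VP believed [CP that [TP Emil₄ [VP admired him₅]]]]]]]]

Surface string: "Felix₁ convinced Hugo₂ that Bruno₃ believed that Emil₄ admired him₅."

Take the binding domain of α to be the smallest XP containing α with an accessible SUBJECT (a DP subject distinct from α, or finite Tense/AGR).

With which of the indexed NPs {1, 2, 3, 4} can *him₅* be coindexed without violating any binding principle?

{1, 2, 3}

*him* is a pronoun, so Principle B applies: it must be free in its binding domain.
Binding domain of *him₅*: the embedded TP, whose subject is Emil₄.
*Felix₁* c-commands the pronoun but from outside its binding domain, and is not c-commanded by it → coindexation permitted.
*Hugo₂* c-commands the pronoun but from outside its binding domain, and is not c-commanded by it → coindexation permitted.
*Bruno₃* c-commands the pronoun but from outside its binding domain, and is not c-commanded by it → coindexation permitted.
*Emil₄* c-commands the pronoun within its binding domain → coindexation would violate Principle B.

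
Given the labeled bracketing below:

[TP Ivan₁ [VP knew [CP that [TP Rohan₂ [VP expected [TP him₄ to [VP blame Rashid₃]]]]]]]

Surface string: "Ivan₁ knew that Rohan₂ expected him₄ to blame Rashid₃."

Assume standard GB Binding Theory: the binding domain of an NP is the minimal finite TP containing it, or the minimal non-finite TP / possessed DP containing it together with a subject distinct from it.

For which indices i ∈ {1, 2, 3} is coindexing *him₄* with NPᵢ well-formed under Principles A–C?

{1}

*him* is a pronoun, so Principle B applies: it must be free in its binding domain.
Binding domain of *him₄*: the embedded TP, whose subject is Rohan₂.
*Ivan₁* c-commands the pronoun but from outside its binding domain, and is not c-commanded by it → coindexation permitted.
*Rohan₂* c-commands the pronoun within its binding domain → coindexation would violate Principle B.
*Rashid₃*: the pronoun c-commands this R-expression → coindexation would violate Principle C on *Rashid₃*.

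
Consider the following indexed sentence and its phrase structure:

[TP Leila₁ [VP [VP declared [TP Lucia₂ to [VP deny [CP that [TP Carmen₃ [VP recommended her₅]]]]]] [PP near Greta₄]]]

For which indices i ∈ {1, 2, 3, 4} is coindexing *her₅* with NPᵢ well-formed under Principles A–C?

{1, 2, 4}

*her* is a pronoun, so Principle B applies: it must be free in its binding domain.
Binding domain of *her₅*: the embedded TP, whose subject is Carmen₃.
*Leila₁* c-commands the pronoun but from outside its binding domain, and is not c-commanded by it → coindexation permitted.
*Lucia₂* c-commands the pronoun but from outside its binding domain, and is not c-commanded by it → coindexation permitted.
*Carmen₃* c-commands the pronoun within its binding domain → coindexation would violate Principle B.
*Greta₄* and the pronoun do not c-command one another → neither Principle B nor Principle C is at stake; coindexation permitted.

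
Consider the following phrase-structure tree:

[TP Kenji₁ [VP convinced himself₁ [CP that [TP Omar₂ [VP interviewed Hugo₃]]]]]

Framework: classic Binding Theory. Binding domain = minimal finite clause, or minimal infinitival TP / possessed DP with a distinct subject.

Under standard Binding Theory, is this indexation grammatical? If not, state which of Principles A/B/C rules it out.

The two coindexed NPs are *Kenji₁* and *himself₁*.
*himself₁* is an anaphor; its binding domain is the matrix TP, whose subject is Kenji₁. *Kenji₁* c-commands it within that domain and shares its index, so Principle A is satisfied.
*Kenji₁* is an R-expression; *himself₁* does not c-command it, and no other NP shares its index, so Principle C is satisfied.
All principles are respected.

grammatical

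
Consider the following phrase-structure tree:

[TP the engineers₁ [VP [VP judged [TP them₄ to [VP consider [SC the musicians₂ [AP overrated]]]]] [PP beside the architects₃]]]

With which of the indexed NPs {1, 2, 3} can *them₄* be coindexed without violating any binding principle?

{3}

*them* is a pronoun, so Principle B applies: it must be free in its binding domain.
Binding domain of *them₄*: the matrix TP, whose subject is the engineers₁.
*the engineers₁* c-commands the pronoun within its binding domain → coindexation would violate Principle B.
*the musicians₂*: the pronoun c-commands this R-expression → coindexation would violate Principle C on *the musicians₂*.
*the architects₃* and the pronoun do not c-command one another → neither Principle B nor Principle C is at stake; coindexation permitted.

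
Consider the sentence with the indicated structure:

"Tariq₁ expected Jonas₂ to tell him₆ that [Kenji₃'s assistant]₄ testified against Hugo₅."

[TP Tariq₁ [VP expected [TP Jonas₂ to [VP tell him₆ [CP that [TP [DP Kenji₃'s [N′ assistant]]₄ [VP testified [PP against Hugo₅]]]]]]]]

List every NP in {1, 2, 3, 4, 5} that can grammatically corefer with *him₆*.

{1}

*him* is a pronoun, so Principle B applies: it must be free in its binding domain.
Binding domain of *him₆*: the embedded TP, whose subject is Jonas₂.
*Tariq₁* c-commands the pronoun but from outside its binding domain, and is not c-commanded by it → coindexation permitted.
*Jonas₂* c-commands the pronoun within its binding domain → coindexation would violate Principle B.
*Kenji₃*: the pronoun c-commands this R-expression → coindexation would violate Principle C on *Kenji₃*.
*[Kenji₃'s assistant]₄*: the pronoun c-commands this R-expression → coindexation would violate Principle C on *[Kenji₃'s assistant]₄*.
*Hugo₅*: the pronoun c-commands this R-expression → coindexation would violate Principle C on *Hugo₅*.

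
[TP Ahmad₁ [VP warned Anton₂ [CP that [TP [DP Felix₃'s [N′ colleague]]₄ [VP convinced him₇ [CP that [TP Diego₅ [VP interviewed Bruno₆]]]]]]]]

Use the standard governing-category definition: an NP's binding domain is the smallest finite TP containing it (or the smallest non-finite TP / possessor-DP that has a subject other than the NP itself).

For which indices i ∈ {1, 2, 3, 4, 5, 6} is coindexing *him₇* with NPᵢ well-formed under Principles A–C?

{1, 2, 3}

*him* is a pronoun, so Principle B applies: it must be free in its binding domain.
Binding domain of *him₇*: the embedded TP, whose subject is [Felix₃'s colleague]₄.
*Ahmad₁* c-commands the pronoun but from outside its binding domain, and is not c-commanded by it → coindexation permitted.
*Anton₂* c-commands the pronoun but from outside its binding domain, and is not c-commanded by it → coindexation permitted.
*Felix₃* and the pronoun do not c-command one another → neither Principle B nor Principle C is at stake; coindexation permitted.
*[Felix₃'s colleague]₄* c-commands the pronoun within its binding domain → coindexation would violate Principle B.
*Diego₅*: the pronoun c-commands this R-expression → coindexation would violate Principle C on *Diego₅*.
*Bruno₆*: the pronoun c-commands this R-expression → coindexation would violate Principle C on *Bruno₆*.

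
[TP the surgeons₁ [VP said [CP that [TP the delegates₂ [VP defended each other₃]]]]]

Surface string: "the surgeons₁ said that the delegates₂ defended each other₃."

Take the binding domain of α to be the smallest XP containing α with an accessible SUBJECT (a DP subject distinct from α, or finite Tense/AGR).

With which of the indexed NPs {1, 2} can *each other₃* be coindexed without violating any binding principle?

*each other* is an anaphor, so Principle A applies: it must be bound in its binding domain.
Binding domain of *each other₃*: the embedded TP, whose subject is the delegates₂.
*the surgeons₁* c-commands the anaphor but is outside its binding domain → cannot satisfy Principle A.
*the delegates₂* c-commands the anaphor within its binding domain → licit binder.

{2}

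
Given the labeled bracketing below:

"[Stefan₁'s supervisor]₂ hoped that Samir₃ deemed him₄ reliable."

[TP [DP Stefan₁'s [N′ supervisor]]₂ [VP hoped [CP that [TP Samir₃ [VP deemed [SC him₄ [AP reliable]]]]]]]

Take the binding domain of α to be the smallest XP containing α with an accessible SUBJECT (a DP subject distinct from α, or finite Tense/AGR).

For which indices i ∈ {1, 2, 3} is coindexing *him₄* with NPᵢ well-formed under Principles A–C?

*him* is a pronoun, so Principle B applies: it must be free in its binding domain.
Binding domain of *him₄*: the embedded TP, whose subject is Samir₃.
*Stefan₁* and the pronoun do not c-command one another → neither Principle B nor Principle C is at stake; coindexation permitted.
*[Stefan₁'s supervisor]₂* c-commands the pronoun but from outside its binding domain, and is not c-commanded by it → coindexation permitted.
*Samir₃* c-commands the pronoun within its binding domain → coindexation would violate Principle B.

{1, 2}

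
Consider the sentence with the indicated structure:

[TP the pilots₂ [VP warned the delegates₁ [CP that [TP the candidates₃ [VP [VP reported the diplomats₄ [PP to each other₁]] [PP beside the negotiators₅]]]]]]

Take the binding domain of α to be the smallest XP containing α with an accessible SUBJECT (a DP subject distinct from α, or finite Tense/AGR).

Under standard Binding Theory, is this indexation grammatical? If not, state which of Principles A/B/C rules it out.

Principle A

The two coindexed NPs are *the delegates₁* and *each other₁*.
*each other₁* is an anaphor. Principle A requires it to be bound within its binding domain — the embedded TP, whose subject is the candidates₃.
Within that domain it is c-commanded by *the candidates₃*, *the diplomats₄*, none of which share its index.
*the delegates₁* does c-command the anaphor, but from outside its binding domain.
The anaphor is unbound in its domain → Principle A violation.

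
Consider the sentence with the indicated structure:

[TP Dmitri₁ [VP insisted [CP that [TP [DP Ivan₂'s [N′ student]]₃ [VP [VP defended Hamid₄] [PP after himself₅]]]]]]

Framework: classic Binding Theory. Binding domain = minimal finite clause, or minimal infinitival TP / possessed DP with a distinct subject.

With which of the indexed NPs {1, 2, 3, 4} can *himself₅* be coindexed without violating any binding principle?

{3}

*himself* is an anaphor, so Principle A applies: it must be bound in its binding domain.
Binding domain of *himself₅*: the embedded TP, whose subject is [Ivan₂'s student]₃.
*Dmitri₁* c-commands the anaphor but is outside its binding domain → cannot satisfy Principle A.
*Ivan₂* does not c-command the anaphor → cannot bind it.
*[Ivan₂'s student]₃* c-commands the anaphor within its binding domain → licit binder.
*Hamid₄* does not c-command the anaphor → cannot bind it.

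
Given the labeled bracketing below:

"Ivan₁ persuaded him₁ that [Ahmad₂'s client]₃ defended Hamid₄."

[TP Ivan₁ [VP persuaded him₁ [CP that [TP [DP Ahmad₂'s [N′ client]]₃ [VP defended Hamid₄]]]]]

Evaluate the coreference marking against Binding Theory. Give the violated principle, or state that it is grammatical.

Principle B

The two coindexed NPs are *Ivan₁* and *him₁*.
*him₁* is a pronoun. Its binding domain is the matrix TP, whose subject is Ivan₁.
*Ivan₁* c-commands it within that domain and carries the same index.
The pronoun is locally bound → Principle B violation.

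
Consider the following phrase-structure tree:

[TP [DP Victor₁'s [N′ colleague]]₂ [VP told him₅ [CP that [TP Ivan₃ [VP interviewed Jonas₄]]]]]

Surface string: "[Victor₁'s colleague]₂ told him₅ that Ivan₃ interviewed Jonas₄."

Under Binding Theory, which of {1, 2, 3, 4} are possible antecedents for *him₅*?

*him* is a pronoun, so Principle B applies: it must be free in its binding domain.
Binding domain of *him₅*: the matrix TP, whose subject is [Victor₁'s colleague]₂.
*Victor₁* and the pronoun do not c-command one another → neither Principle B nor Principle C is at stake; coindexation permitted.
*[Victor₁'s colleague]₂* c-commands the pronoun within its binding domain → coindexation would violate Principle B.
*Ivan₃*: the pronoun c-commands this R-expression → coindexation would violate Principle C on *Ivan₃*.
*Jonas₄*: the pronoun c-commands this R-expression → coindexation would violate Principle C on *Jonas₄*.

{1}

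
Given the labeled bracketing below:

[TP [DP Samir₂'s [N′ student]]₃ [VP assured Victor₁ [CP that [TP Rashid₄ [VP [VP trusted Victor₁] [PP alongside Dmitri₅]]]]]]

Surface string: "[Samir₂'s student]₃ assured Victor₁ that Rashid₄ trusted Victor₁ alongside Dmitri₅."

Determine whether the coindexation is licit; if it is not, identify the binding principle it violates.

Principle C

The two coindexed NPs are *Victor₁* (the lower occurrence) and *Victor₁* (the higher occurrence).
*Victor₁* (the lower occurrence) is an R-expression. Principle C requires it to be free everywhere.
*Victor₁* (the higher occurrence) c-commands it and carries the same index.
The R-expression is bound → Principle C violation.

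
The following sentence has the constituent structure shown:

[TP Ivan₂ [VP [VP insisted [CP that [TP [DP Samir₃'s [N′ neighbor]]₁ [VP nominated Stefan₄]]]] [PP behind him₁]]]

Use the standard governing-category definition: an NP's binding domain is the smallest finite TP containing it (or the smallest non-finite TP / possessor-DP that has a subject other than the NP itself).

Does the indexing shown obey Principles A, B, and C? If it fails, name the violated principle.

grammatical

The two coindexed NPs are *[Samir₃'s neighbor]₁* and *him₁*.
*him₁* is a pronoun; its binding domain is the matrix TP, whose subject is Ivan₂. Within that domain it is c-commanded only by *Ivan₂*, which carries a different index — the pronoun is free locally, so Principle B holds.
*[Samir₃'s neighbor]₁* is an R-expression; *him₁* does not c-command it, and no other NP shares its index, so Principle C is satisfied.
All principles are respected.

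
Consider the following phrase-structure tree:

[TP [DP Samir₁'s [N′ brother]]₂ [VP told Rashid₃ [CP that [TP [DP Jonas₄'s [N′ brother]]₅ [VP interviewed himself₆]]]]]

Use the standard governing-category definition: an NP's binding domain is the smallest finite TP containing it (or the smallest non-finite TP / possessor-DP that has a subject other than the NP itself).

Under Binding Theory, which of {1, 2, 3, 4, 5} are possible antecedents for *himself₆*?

{5}

*himself* is an anaphor, so Principle A applies: it must be bound in its binding domain.
Binding domain of *himself₆*: the embedded TP, whose subject is [Jonas₄'s brother]₅.
*Samir₁* does not c-command the anaphor → cannot bind it.
*[Samir₁'s brother]₂* c-commands the anaphor but is outside its binding domain → cannot satisfy Principle A.
*Rashid₃* c-commands the anaphor but is outside its binding domain → cannot satisfy Principle A.
*Jonas₄* does not c-command the anaphor → cannot bind it.
*[Jonas₄'s brother]₅* c-commands the anaphor within its binding domain → licit binder.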